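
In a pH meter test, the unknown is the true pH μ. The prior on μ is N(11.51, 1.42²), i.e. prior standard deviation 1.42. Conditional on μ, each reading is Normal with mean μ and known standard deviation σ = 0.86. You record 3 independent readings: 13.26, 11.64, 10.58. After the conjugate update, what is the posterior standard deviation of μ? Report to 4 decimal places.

For Normal data with known variance σ², a Normal(μ₀, σ₀²) prior on μ is conjugate. Posterior precision = 1/σ₀² + n/σ²; posterior mean is the precision-weighted average of μ₀ and x̄.
σ₀² = 1.42² = 2.0164, σ² = 0.86² = 0.7396; σ² + n·σ₀² = 0.7396 + 3·2.0164 = 6.7888.
Posterior precision = 1/σ₀² + n/σ² = 1/2.0164 + 3/0.7396 = (σ² + n·σ₀²)/(σ₀²σ²) = 6.7888/(2.0164·0.7396); posterior variance σₙ² = σ₀²σ²/(σ² + n·σ₀²) = 2.0164·0.7396/6.7888 = 0.219675.
Posterior SD = √σₙ² = √(2.0164·0.7396/6.7888) = 0.4687.

0.4687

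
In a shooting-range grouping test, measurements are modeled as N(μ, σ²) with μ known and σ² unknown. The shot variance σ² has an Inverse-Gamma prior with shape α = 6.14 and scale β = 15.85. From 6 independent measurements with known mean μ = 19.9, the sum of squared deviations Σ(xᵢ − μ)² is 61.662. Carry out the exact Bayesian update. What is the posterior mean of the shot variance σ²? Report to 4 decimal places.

5.7348

With known mean μ and an Inverse-Gamma(α, β) prior on σ², the Normal likelihood is conjugate: posterior is Inv-Gamma(α + n/2, β + Σ(xᵢ−μ)²/2).
Posterior: Inv-Gamma(6.14 + 6/2, 15.85 + 61.662/2) = Inv-Gamma(9.14, 46.6810).
E[σ²|data] = β/(α−1) = 46.6810/8.14 = 5.7348.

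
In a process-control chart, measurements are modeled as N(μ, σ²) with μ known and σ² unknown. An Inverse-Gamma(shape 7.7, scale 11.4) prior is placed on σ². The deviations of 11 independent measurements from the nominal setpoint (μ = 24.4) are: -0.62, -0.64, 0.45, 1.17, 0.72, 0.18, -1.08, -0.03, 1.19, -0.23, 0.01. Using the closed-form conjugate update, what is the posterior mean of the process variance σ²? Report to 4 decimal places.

With known mean μ and an Inverse-Gamma(α, β) prior on σ², the Normal likelihood is conjugate: posterior is Inv-Gamma(α + n/2, β + Σ(xᵢ−μ)²/2).
Σ(xᵢ−μ)² = (-0.62)² + (-0.64)² + (0.45)² + (1.17)² + (0.72)² + (0.18)² + (-1.08)² + (-0.03)² + (1.19)² + (-0.23)² + (0.01)² = 5.5526.
Posterior: Inv-Gamma(7.7 + 11/2, 11.4 + 5.5526/2) = Inv-Gamma(13.20, 14.17630).
E[σ²|data] = β/(α−1) = 14.17630/12.20 = 1.1620.

1.1620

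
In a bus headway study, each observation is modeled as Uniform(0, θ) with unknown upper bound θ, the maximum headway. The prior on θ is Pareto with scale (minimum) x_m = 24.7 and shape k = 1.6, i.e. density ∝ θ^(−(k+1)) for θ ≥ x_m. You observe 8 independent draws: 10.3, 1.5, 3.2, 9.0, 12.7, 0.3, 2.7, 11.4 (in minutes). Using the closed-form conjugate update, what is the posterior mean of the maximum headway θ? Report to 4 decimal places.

A Pareto(scale x_m, shape k) prior on the upper bound θ of Uniform(0, θ) is conjugate: posterior is Pareto(max(x_m, max xᵢ), k + n).
Sample maximum = 12.7; prior scale x_m = 24.7 → posterior scale = max = 24.7.
Posterior shape = 1.6 + 8 = 9.6.
E[θ|data] = k·x_m/(k−1) = 9.6·24.7/8.6 = 27.5721.

27.5721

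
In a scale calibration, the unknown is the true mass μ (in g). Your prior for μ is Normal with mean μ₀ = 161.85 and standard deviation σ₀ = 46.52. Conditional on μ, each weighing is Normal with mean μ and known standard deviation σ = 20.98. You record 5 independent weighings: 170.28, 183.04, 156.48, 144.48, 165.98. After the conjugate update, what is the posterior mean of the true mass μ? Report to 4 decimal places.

For Normal data with known variance σ², a Normal(μ₀, σ₀²) prior on μ is conjugate. Posterior precision = 1/σ₀² + n/σ²; posterior mean is the precision-weighted average of μ₀ and x̄.
Σxᵢ = 170.28 + 183.04 + 156.48 + 144.48 + 165.98 = 820.26, so n·x̄ = 820.26.
σ₀² = 46.52² = 2164.1104, σ² = 20.98² = 440.1604; σ² + n·σ₀² = 440.1604 + 5·2164.1104 = 11260.7124.
Posterior mean = (μ₀/σ₀² + n·x̄/σ²)/(1/σ₀² + n/σ²) = (σ²·μ₀ + σ₀²·n·x̄)/(σ² + n·σ₀²) = (440.1604·161.85 + 2164.1104·820.26)/11260.7124 = 1846373.157444/11260.7124 = 163.9659.

163.9659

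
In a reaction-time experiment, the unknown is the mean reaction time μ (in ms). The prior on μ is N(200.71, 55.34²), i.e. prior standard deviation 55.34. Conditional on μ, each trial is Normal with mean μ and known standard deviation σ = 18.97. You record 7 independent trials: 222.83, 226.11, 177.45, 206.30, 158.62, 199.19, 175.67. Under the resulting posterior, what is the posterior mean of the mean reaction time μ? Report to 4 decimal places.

195.2587

For Normal data with known variance σ², a Normal(μ₀, σ₀²) prior on μ is conjugate. Posterior precision = 1/σ₀² + n/σ²; posterior mean is the precision-weighted average of μ₀ and x̄.
Σxᵢ = 222.83 + 226.11 + 177.45 + 206.30 + 158.62 + 199.19 + 175.67 = 1366.17, so n·x̄ = 1366.17.
σ₀² = 55.34² = 3062.5156, σ² = 18.97² = 359.8609; σ² + n·σ₀² = 359.8609 + 7·3062.5156 = 21797.4701.
Posterior mean = (μ₀/σ₀² + n·x̄/σ²)/(1/σ₀² + n/σ²) = (σ²·μ₀ + σ₀²·n·x̄)/(σ² + n·σ₀²) = (359.8609·200.71 + 3062.5156·1366.17)/21797.4701 = 4256144.618491/21797.4701 = 195.2587.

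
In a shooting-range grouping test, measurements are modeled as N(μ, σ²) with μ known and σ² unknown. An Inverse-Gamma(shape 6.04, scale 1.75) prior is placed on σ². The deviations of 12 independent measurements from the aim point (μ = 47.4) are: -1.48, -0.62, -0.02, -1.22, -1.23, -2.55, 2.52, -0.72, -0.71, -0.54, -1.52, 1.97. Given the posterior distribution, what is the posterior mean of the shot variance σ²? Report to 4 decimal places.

With known mean μ and an Inverse-Gamma(α, β) prior on σ², the Normal likelihood is conjugate: posterior is Inv-Gamma(α + n/2, β + Σ(xᵢ−μ)²/2).
Σ(xᵢ−μ)² = (-1.48)² + (-0.62)² + (-0.02)² + (-1.22)² + (-1.23)² + (-2.55)² + (2.52)² + (-0.72)² + (-0.71)² + (-0.54)² + (-1.52)² + (1.97)² = 25.9348.
Posterior: Inv-Gamma(6.04 + 12/2, 1.75 + 25.9348/2) = Inv-Gamma(12.04, 14.71740).
E[σ²|data] = β/(α−1) = 14.71740/11.04 = 1.3331.

1.3331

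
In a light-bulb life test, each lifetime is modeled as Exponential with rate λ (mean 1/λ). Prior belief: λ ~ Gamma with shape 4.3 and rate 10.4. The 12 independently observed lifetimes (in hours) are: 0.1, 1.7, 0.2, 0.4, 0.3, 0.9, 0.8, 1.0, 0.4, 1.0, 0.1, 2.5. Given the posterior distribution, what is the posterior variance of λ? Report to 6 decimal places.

With a Gamma(shape α, rate β) prior on the exponential rate λ, the posterior after n observations with total T = Σxᵢ is Gamma(α+n, β+T).
Sum of observations T = 9.4 hours; n = 12.
Posterior: Gamma(4.3+12, 10.4+9.4) = Gamma(16.3, 19.8).
Var = α/β² = 0.041577.

0.041577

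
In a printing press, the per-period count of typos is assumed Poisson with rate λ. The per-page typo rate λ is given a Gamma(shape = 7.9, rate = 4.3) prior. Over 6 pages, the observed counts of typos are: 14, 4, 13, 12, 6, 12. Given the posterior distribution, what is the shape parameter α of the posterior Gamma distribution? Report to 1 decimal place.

With a Gamma(shape α, rate β) prior, the Poisson likelihood is conjugate: the posterior is Gamma(α + ΣXᵢ, β + n).
Sum of counts S = 61 over n = 6 pages.
Posterior: Gamma(α+S, β+n) = Gamma(7.9+61, 4.3+6) = Gamma(68.9, 10.3).
Posterior α = 68.9.

68.9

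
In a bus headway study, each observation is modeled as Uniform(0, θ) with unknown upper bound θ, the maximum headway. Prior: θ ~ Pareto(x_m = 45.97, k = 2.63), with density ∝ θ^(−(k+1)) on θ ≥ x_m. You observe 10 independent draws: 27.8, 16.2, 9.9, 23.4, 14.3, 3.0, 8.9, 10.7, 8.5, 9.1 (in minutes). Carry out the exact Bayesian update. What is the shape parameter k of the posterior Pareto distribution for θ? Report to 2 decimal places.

12.63

A Pareto(scale x_m, shape k) prior on the upper bound θ of Uniform(0, θ) is conjugate: posterior is Pareto(max(x_m, max xᵢ), k + n).
Sample maximum = 27.8; prior scale x_m = 45.97 → posterior scale = max = 45.97.
Posterior shape = 2.63 + 10 = 12.63.
Posterior shape k = 12.63.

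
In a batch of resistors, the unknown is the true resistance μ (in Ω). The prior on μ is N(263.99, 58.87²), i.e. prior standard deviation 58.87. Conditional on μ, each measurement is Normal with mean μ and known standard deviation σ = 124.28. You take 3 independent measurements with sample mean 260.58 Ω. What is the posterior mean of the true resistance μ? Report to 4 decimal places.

For Normal data with known variance σ², a Normal(μ₀, σ₀²) prior on μ is conjugate. Posterior precision = 1/σ₀² + n/σ²; posterior mean is the precision-weighted average of μ₀ and x̄.
n·x̄ = 3·260.58 = 781.74.
σ₀² = 58.87² = 3465.6769, σ² = 124.28² = 15445.5184; σ² + n·σ₀² = 15445.5184 + 3·3465.6769 = 25842.5491.
Posterior mean = (μ₀/σ₀² + n·x̄/σ²)/(1/σ₀² + n/σ²) = (σ²·μ₀ + σ₀²·n·x̄)/(σ² + n·σ₀²) = (15445.5184·263.99 + 3465.6769·781.74)/25842.5491 = 6786720.662222/25842.5491 = 262.6181.

262.6181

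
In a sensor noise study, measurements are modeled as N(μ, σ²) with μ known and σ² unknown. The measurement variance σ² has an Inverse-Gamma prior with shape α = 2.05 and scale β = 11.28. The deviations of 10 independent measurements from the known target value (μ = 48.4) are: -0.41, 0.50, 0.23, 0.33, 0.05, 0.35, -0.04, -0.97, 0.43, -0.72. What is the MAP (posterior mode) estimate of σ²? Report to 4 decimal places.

1.5472

With known mean μ and an Inverse-Gamma(α, β) prior on σ², the Normal likelihood is conjugate: posterior is Inv-Gamma(α + n/2, β + Σ(xᵢ−μ)²/2).
Σ(xᵢ−μ)² = (-0.41)² + (0.50)² + (0.23)² + (0.33)² + (0.05)² + (0.35)² + (-0.04)² + (-0.97)² + (0.43)² + (-0.72)² = 2.3507.
Posterior: Inv-Gamma(2.05 + 10/2, 11.28 + 2.3507/2) = Inv-Gamma(7.05, 12.45535).
Mode = β/(α+1) = 12.45535/8.05 = 1.5472.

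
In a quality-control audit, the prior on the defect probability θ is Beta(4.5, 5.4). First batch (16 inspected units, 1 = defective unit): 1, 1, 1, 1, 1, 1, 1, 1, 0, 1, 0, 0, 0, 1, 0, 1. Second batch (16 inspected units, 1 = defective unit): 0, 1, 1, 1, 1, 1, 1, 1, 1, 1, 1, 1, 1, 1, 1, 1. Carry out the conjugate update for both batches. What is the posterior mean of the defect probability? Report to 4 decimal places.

0.7279

The Beta prior is conjugate to a Binomial/Bernoulli likelihood; the update adds successes to α and failures to β.
After batch 1: Beta(4.5+11, 5.4+5) = Beta(15.5, 10.4).
After batch 2: Beta(15.5+15, 10.4+1) = Beta(30.5, 11.4).
Posterior mean = α/(α+β) = 30.5/41.9 = 0.7279.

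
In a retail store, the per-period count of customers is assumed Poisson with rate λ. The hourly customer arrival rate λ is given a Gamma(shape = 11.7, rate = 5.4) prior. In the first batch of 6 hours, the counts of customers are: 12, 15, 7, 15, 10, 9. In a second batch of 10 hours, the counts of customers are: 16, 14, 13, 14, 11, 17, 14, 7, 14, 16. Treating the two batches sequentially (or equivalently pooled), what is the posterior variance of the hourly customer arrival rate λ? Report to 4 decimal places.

With a Gamma(shape α, rate β) prior, the Poisson likelihood is conjugate: the posterior is Gamma(α + ΣXᵢ, β + n).
Batch 1: sum of counts S = 68 over n = 6 hours.
After batch 1: Gamma(α+S, β+n) = Gamma(11.7+68, 5.4+6) = Gamma(79.7, 11.4).
Batch 2: sum of counts S = 136 over n = 10 hours.
After batch 2: Gamma(α+S, β+n) = Gamma(79.7+136, 11.4+10) = Gamma(215.7, 21.4).
Var = α/β² = 215.7/21.4² = 0.4710.

0.4710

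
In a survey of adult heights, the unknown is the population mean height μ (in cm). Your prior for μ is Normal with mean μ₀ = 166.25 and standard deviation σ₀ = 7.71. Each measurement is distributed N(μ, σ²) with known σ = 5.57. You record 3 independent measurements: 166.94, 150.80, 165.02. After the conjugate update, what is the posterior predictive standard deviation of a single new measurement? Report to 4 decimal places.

For Normal data with known variance σ², a Normal(μ₀, σ₀²) prior on μ is conjugate. Posterior precision = 1/σ₀² + n/σ²; posterior mean is the precision-weighted average of μ₀ and x̄.
σ₀² = 7.71² = 59.4441, σ² = 5.57² = 31.0249; σ² + n·σ₀² = 31.0249 + 3·59.4441 = 209.3572.
Posterior precision = 1/σ₀² + n/σ² = 1/59.4441 + 3/31.0249 = (σ² + n·σ₀²)/(σ₀²σ²) = 209.3572/(59.4441·31.0249); posterior variance σₙ² = σ₀²σ²/(σ² + n·σ₀²) = 59.4441·31.0249/209.3572 = 8.809094.
Predictive variance for one new observation = σₙ² + σ² = 59.4441·31.0249/209.3572 + 31.0249 = σ²·(σ₀² + 209.3572)/209.3572 = 31.0249·268.8013/209.3572 = 39.833994; SD = √(31.0249·268.8013/209.3572) = 6.3114.

6.3114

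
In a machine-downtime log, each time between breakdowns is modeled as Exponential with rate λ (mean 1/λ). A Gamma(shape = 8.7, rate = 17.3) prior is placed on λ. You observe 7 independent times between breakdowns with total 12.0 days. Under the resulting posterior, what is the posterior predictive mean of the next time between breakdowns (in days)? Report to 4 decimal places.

With a Gamma(shape α, rate β) prior on the exponential rate λ, the posterior after n observations with total T = Σxᵢ is Gamma(α+n, β+T).
Posterior: Gamma(8.7+7, 17.3+12.0) = Gamma(15.7, 29.3).
The predictive distribution for the next observation is Lomax; its mean is β/(α−1) = 29.3/14.7 = 1.9932.

1.9932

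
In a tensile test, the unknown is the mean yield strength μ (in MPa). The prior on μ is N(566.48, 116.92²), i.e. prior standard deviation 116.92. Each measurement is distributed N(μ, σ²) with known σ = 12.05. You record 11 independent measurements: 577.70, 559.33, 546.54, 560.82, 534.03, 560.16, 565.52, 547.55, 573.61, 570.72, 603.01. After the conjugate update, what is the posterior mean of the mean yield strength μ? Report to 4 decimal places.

For Normal data with known variance σ², a Normal(μ₀, σ₀²) prior on μ is conjugate. Posterior precision = 1/σ₀² + n/σ²; posterior mean is the precision-weighted average of μ₀ and x̄.
Σxᵢ = 577.70 + 559.33 + 546.54 + 560.82 + 534.03 + 560.16 + 565.52 + 547.55 + 573.61 + 570.72 + 603.01 = 6198.99, so n·x̄ = 6198.99.
σ₀² = 116.92² = 13670.2864, σ² = 12.05² = 145.2025; σ² + n·σ₀² = 145.2025 + 11·13670.2864 = 150518.3529.
Posterior mean = (μ₀/σ₀² + n·x̄/σ²)/(1/σ₀² + n/σ²) = (σ²·μ₀ + σ₀²·n·x̄)/(σ² + n·σ₀²) = (145.2025·566.48 + 13670.2864·6198.99)/150518.3529 = 84824223.002936/150518.3529 = 563.5474.

563.5474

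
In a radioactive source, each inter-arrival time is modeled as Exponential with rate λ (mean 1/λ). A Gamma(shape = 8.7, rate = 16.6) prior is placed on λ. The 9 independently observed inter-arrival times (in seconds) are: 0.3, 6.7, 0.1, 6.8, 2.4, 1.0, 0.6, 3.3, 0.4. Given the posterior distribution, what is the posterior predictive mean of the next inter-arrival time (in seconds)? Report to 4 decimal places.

With a Gamma(shape α, rate β) prior on the exponential rate λ, the posterior after n observations with total T = Σxᵢ is Gamma(α+n, β+T).
Sum of observations T = 21.6 seconds; n = 9.
Posterior: Gamma(8.7+9, 16.6+21.6) = Gamma(17.7, 38.2).
The predictive distribution for the next observation is Lomax; its mean is β/(α−1) = 38.2/16.7 = 2.2874.

2.2874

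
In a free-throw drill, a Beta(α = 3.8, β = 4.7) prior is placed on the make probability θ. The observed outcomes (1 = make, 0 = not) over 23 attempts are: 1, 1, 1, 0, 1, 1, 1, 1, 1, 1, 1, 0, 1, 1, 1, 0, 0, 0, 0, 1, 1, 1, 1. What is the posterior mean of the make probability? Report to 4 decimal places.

0.6603

The Beta prior is conjugate to a Binomial/Bernoulli likelihood; the update adds successes to α and failures to β.
Posterior: Beta(α+k, β+n−k) = Beta(3.8+17, 4.7+6) = Beta(20.8, 10.7).
Posterior mean = α/(α+β) = 20.8/31.5 = 0.6603.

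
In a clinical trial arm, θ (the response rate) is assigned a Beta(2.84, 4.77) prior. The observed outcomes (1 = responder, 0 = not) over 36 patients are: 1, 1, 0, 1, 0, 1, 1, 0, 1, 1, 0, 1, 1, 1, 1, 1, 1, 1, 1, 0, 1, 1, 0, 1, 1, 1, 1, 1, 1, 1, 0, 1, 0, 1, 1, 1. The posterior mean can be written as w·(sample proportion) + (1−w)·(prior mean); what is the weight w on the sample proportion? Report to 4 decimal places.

The Beta prior is conjugate to a Binomial/Bernoulli likelihood; the update adds successes to α and failures to β.
Posterior mean = (α₀+k)/(α₀+β₀+n) = [n/(α₀+β₀+n)]·(k/n) + [(α₀+β₀)/(α₀+β₀+n)]·α₀/(α₀+β₀), so only n and the prior enter the weight.
The weight on the data is w = n/(α₀+β₀+n) = 36/(2.84+4.77+36) = 36/43.61 = 0.8255.

0.8255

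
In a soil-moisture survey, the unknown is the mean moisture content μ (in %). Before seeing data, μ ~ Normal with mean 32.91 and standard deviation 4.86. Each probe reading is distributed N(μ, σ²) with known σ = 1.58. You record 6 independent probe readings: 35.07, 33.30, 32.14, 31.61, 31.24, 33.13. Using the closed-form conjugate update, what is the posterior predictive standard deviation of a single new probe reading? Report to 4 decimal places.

For Normal data with known variance σ², a Normal(μ₀, σ₀²) prior on μ is conjugate. Posterior precision = 1/σ₀² + n/σ²; posterior mean is the precision-weighted average of μ₀ and x̄.
σ₀² = 4.86² = 23.6196, σ² = 1.58² = 2.4964; σ² + n·σ₀² = 2.4964 + 6·23.6196 = 144.214.
Posterior precision = 1/σ₀² + n/σ² = 1/23.6196 + 6/2.4964 = (σ² + n·σ₀²)/(σ₀²σ²) = 144.214/(23.6196·2.4964); posterior variance σₙ² = σ₀²σ²/(σ² + n·σ₀²) = 23.6196·2.4964/144.214 = 0.408864.
Predictive variance for one new observation = σₙ² + σ² = 23.6196·2.4964/144.214 + 2.4964 = σ²·(σ₀² + 144.214)/144.214 = 2.4964·167.8336/144.214 = 2.905264; SD = √(2.4964·167.8336/144.214) = 1.7045.

1.7045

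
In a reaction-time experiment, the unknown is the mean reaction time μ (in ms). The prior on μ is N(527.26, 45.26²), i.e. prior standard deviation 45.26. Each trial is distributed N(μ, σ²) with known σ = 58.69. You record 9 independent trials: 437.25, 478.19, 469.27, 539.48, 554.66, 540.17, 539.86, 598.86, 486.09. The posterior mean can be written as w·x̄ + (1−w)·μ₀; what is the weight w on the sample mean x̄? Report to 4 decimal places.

0.8426

For Normal data with known variance σ², a Normal(μ₀, σ₀²) prior on μ is conjugate. Posterior precision = 1/σ₀² + n/σ²; posterior mean is the precision-weighted average of μ₀ and x̄.
σ₀² = 45.26² = 2048.4676, σ² = 58.69² = 3444.5161. Prior precision 1/σ₀² = 1/2048.4676; data precision n/σ² = 9/3444.5161.
w = (n/σ²)/(1/σ₀² + n/σ²) = n·σ₀²/(σ² + n·σ₀²) = 9·2048.4676/(3444.5161 + 9·2048.4676) = 18436.2084/21880.7245 = 0.8426.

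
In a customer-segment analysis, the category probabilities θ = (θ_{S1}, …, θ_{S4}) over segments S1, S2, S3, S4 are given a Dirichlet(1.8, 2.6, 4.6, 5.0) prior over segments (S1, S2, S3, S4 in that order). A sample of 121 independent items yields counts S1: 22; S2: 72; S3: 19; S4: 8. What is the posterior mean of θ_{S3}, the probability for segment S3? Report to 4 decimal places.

The Dirichlet prior is conjugate to the Multinomial likelihood: each posterior αⱼ = prior αⱼ + observed count nⱼ.
Posterior concentration: (23.8, 74.6, 23.6, 13.0), total = 135.0.
E[θ_{S3}|data] = α_{S3}/Σα = 23.6/135.0 = 0.1748.

0.1748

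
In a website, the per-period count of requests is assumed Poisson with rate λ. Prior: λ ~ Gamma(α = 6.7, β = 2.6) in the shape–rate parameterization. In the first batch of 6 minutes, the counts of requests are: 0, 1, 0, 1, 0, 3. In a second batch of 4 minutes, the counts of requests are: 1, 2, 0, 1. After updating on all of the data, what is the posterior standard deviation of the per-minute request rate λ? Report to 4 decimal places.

With a Gamma(shape α, rate β) prior, the Poisson likelihood is conjugate: the posterior is Gamma(α + ΣXᵢ, β + n).
Batch 1: sum of counts S = 5 over n = 6 minutes.
After batch 1: Gamma(α+S, β+n) = Gamma(6.7+5, 2.6+6) = Gamma(11.7, 8.6).
Batch 2: sum of counts S = 4 over n = 4 minutes.
After batch 2: Gamma(α+S, β+n) = Gamma(11.7+4, 8.6+4) = Gamma(15.7, 12.6).
SD = √α/β = √15.7/12.6 = 0.3145.

0.3145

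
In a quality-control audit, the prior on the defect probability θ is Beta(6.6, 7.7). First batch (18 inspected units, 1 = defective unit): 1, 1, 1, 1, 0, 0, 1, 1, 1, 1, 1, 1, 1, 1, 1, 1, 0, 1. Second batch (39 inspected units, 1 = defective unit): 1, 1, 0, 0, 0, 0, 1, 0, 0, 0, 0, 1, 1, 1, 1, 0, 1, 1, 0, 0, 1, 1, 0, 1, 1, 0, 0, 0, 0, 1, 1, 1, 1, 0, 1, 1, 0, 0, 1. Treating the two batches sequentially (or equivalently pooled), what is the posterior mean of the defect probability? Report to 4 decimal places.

0.5835

The Beta prior is conjugate to a Binomial/Bernoulli likelihood; the update adds successes to α and failures to β.
After batch 1: Beta(6.6+15, 7.7+3) = Beta(21.6, 10.7).
After batch 2: Beta(21.6+20, 10.7+19) = Beta(41.6, 29.7).
Posterior mean = α/(α+β) = 41.6/71.3 = 0.5835.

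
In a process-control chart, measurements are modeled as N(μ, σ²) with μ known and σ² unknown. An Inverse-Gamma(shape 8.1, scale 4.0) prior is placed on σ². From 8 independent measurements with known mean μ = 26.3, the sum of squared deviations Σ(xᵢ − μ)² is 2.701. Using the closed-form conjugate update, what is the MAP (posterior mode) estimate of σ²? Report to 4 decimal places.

0.4084

With known mean μ and an Inverse-Gamma(α, β) prior on σ², the Normal likelihood is conjugate: posterior is Inv-Gamma(α + n/2, β + Σ(xᵢ−μ)²/2).
Posterior: Inv-Gamma(8.1 + 8/2, 4.0 + 2.701/2) = Inv-Gamma(12.10, 5.3505).
Mode = β/(α+1) = 5.3505/13.10 = 0.4084.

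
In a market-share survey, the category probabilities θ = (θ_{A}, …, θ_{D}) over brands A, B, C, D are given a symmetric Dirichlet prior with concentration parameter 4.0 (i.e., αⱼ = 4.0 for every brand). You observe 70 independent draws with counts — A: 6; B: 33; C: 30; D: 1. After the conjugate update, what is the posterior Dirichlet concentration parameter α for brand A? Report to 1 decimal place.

The Dirichlet prior is conjugate to the Multinomial likelihood: each posterior αⱼ = prior αⱼ + observed count nⱼ.
Posterior concentration: (10.0, 37.0, 34.0, 5.0), total = 86.0.
α_{A} = 4.0 + 6 = 10.0.

10.0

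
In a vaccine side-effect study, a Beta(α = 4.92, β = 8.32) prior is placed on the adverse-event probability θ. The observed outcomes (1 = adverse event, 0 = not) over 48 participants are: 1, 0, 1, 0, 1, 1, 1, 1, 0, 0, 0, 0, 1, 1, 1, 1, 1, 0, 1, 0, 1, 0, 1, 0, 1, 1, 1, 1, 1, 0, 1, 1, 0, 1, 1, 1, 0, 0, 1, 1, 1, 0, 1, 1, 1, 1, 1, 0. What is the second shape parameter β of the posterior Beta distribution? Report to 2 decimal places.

The Beta prior is conjugate to a Binomial/Bernoulli likelihood; the update adds successes to α and failures to β.
Posterior: Beta(α+k, β+n−k) = Beta(4.92+32, 8.32+16) = Beta(36.92, 24.32).
Posterior β = 24.32.

24.32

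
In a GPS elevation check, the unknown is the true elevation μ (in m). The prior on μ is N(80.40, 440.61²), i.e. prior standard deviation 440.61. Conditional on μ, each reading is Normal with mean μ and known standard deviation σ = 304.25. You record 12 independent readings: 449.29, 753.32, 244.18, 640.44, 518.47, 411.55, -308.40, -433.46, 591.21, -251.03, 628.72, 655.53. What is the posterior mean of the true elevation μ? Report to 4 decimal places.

315.6379

For Normal data with known variance σ², a Normal(μ₀, σ₀²) prior on μ is conjugate. Posterior precision = 1/σ₀² + n/σ²; posterior mean is the precision-weighted average of μ₀ and x̄.
Σxᵢ = 449.29 + 753.32 + 244.18 + 640.44 + 518.47 + 411.55 + (-308.40) + (-433.46) + 591.21 + (-251.03) + 628.72 + 655.53 = 3899.82, so n·x̄ = 3899.82.
σ₀² = 440.61² = 194137.1721, σ² = 304.25² = 92568.0625; σ² + n·σ₀² = 92568.0625 + 12·194137.1721 = 2422214.1277.
Posterior mean = (μ₀/σ₀² + n·x̄/σ²)/(1/σ₀² + n/σ²) = (σ²·μ₀ + σ₀²·n·x̄)/(σ² + n·σ₀²) = (92568.0625·80.40 + 194137.1721·3899.82)/2422214.1277 = 764542498.724022/2422214.1277 = 315.6379.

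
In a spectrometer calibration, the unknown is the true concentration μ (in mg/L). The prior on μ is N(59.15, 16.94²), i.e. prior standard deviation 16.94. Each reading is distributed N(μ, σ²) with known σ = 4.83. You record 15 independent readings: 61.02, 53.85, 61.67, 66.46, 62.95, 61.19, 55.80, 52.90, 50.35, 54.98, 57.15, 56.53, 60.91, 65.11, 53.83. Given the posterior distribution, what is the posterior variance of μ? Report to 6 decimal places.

For Normal data with known variance σ², a Normal(μ₀, σ₀²) prior on μ is conjugate. Posterior precision = 1/σ₀² + n/σ²; posterior mean is the precision-weighted average of μ₀ and x̄.
σ₀² = 16.94² = 286.9636, σ² = 4.83² = 23.3289; σ² + n·σ₀² = 23.3289 + 15·286.9636 = 4327.7829.
Posterior precision = 1/σ₀² + n/σ² = 1/286.9636 + 15/23.3289 = (σ² + n·σ₀²)/(σ₀²σ²) = 4327.7829/(286.9636·23.3289); posterior variance σₙ² = σ₀²σ²/(σ² + n·σ₀²) = 286.9636·23.3289/4327.7829 = 1.546876.

1.546876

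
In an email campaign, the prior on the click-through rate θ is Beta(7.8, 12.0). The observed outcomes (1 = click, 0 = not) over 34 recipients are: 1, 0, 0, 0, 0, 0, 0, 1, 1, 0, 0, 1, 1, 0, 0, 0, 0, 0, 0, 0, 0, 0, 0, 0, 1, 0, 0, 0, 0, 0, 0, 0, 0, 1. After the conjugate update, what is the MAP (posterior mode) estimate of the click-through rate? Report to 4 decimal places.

0.2664

The Beta prior is conjugate to a Binomial/Bernoulli likelihood; the update adds successes to α and failures to β.
Posterior: Beta(α+k, β+n−k) = Beta(7.8+7, 12.0+27) = Beta(14.8, 39.0).
Mode of Beta(a,b) for a,b>1 is (a−1)/(a+b−2) = 13.8/51.8 = 0.2664.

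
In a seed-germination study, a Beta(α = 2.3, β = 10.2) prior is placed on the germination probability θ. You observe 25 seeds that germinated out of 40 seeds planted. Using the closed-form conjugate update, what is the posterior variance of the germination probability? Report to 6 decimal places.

0.004665

The Beta prior is conjugate to a Binomial/Bernoulli likelihood; the update adds successes to α and failures to β.
Posterior: Beta(α+k, β+n−k) = Beta(2.3+25, 10.2+15) = Beta(27.3, 25.2).
Var = αβ/((α+β)²(α+β+1)) = 27.3·25.2/(52.5²·53.5) = 0.004665.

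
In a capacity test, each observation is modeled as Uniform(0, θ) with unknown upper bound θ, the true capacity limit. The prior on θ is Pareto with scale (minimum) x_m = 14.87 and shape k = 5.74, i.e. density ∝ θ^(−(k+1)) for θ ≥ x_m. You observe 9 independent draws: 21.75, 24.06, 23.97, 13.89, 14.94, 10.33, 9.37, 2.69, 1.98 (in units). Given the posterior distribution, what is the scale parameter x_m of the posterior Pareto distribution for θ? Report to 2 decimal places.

A Pareto(scale x_m, shape k) prior on the upper bound θ of Uniform(0, θ) is conjugate: posterior is Pareto(max(x_m, max xᵢ), k + n).
Sample maximum = 24.06; prior scale x_m = 14.87 → posterior scale = max = 24.06.
Posterior shape = 5.74 + 9 = 14.74.
Posterior scale x_m = 24.06.

24.06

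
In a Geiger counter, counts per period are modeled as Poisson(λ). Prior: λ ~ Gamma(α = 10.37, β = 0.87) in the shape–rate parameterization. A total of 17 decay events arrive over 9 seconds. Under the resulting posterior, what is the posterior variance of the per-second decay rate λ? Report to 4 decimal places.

With a Gamma(shape α, rate β) prior, the Poisson likelihood is conjugate: the posterior is Gamma(α + ΣXᵢ, β + n).
Posterior: Gamma(α+S, β+n) = Gamma(10.37+17, 0.87+9) = Gamma(27.37, 9.87).
Var = α/β² = 27.37/9.87² = 0.2810.

0.2810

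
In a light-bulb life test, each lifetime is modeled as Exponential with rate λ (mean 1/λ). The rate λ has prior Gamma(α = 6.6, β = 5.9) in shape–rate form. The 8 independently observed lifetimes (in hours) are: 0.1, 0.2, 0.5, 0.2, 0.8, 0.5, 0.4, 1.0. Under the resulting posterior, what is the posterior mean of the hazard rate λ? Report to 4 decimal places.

1.5208

With a Gamma(shape α, rate β) prior on the exponential rate λ, the posterior after n observations with total T = Σxᵢ is Gamma(α+n, β+T).
Sum of observations T = 3.7 hours; n = 8.
Posterior: Gamma(6.6+8, 5.9+3.7) = Gamma(14.6, 9.6).
Posterior mean of λ = α/β = 14.6/9.6 = 1.5208.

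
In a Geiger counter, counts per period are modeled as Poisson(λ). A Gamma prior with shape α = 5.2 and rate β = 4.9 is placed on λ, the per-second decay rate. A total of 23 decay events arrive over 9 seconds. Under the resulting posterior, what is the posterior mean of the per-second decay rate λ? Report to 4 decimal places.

With a Gamma(shape α, rate β) prior, the Poisson likelihood is conjugate: the posterior is Gamma(α + ΣXᵢ, β + n).
Posterior: Gamma(α+S, β+n) = Gamma(5.2+23, 4.9+9) = Gamma(28.2, 13.9).
Posterior mean = α/β = 28.2/13.9 = 2.0288.

2.0288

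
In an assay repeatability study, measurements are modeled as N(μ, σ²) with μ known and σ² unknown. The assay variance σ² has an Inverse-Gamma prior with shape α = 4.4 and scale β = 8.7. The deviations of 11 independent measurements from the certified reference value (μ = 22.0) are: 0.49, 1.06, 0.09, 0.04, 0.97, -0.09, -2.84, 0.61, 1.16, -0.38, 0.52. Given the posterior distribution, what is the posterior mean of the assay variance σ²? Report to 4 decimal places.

1.6809

With known mean μ and an Inverse-Gamma(α, β) prior on σ², the Normal likelihood is conjugate: posterior is Inv-Gamma(α + n/2, β + Σ(xᵢ−μ)²/2).
Σ(xᵢ−μ)² = (0.49)² + (1.06)² + (0.09)² + (0.04)² + (0.97)² + (-0.09)² + (-2.84)² + (0.61)² + (1.16)² + (-0.38)² + (0.52)² = 12.5205.
Posterior: Inv-Gamma(4.4 + 11/2, 8.7 + 12.5205/2) = Inv-Gamma(9.90, 14.96025).
E[σ²|data] = β/(α−1) = 14.96025/8.90 = 1.6809.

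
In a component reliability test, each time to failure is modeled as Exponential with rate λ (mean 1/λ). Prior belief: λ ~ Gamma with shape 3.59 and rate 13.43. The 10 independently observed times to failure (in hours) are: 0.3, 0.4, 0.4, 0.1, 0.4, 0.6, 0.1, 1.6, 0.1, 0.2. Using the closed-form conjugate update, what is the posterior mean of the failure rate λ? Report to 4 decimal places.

With a Gamma(shape α, rate β) prior on the exponential rate λ, the posterior after n observations with total T = Σxᵢ is Gamma(α+n, β+T).
Sum of observations T = 4.2 hours; n = 10.
Posterior: Gamma(3.59+10, 13.43+4.2) = Gamma(13.59, 17.63).
Posterior mean of λ = α/β = 13.59/17.63 = 0.7708.

0.7708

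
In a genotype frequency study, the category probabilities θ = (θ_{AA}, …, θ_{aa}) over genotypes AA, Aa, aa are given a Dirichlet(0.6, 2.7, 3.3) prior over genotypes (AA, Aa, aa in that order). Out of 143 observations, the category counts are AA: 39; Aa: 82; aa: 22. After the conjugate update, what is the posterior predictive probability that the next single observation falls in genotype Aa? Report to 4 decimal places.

The Dirichlet prior is conjugate to the Multinomial likelihood: each posterior αⱼ = prior αⱼ + observed count nⱼ.
Posterior concentration: (39.6, 84.7, 25.3), total = 149.6.
P(next = Aa | data) = α_{Aa}/Σα = 0.5662.

0.5662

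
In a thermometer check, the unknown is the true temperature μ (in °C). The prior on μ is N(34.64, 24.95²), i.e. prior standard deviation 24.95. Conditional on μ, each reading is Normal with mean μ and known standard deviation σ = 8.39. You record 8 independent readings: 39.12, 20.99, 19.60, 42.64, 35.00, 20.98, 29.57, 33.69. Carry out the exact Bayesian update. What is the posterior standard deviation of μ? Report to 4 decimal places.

For Normal data with known variance σ², a Normal(μ₀, σ₀²) prior on μ is conjugate. Posterior precision = 1/σ₀² + n/σ²; posterior mean is the precision-weighted average of μ₀ and x̄.
σ₀² = 24.95² = 622.5025, σ² = 8.39² = 70.3921; σ² + n·σ₀² = 70.3921 + 8·622.5025 = 5050.4121.
Posterior precision = 1/σ₀² + n/σ² = 1/622.5025 + 8/70.3921 = (σ² + n·σ₀²)/(σ₀²σ²) = 5050.4121/(622.5025·70.3921); posterior variance σₙ² = σ₀²σ²/(σ² + n·σ₀²) = 622.5025·70.3921/5050.4121 = 8.676373.
Posterior SD = √σₙ² = √(622.5025·70.3921/5050.4121) = 2.9456.

2.9456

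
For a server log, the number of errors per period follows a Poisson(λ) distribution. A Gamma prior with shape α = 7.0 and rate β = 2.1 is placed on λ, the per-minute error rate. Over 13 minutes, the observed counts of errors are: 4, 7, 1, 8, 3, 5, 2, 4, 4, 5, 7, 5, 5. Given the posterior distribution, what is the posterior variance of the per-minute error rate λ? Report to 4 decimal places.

0.2938

With a Gamma(shape α, rate β) prior, the Poisson likelihood is conjugate: the posterior is Gamma(α + ΣXᵢ, β + n).
Sum of counts S = 60 over n = 13 minutes.
Posterior: Gamma(α+S, β+n) = Gamma(7.0+60, 2.1+13) = Gamma(67.0, 15.1).
Var = α/β² = 67.0/15.1² = 0.2938.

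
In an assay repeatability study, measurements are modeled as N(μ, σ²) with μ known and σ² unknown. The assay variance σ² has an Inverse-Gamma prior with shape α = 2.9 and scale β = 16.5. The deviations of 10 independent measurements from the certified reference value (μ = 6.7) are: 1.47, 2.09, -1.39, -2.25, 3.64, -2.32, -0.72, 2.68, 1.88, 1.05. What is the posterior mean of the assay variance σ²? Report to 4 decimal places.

5.6155

With known mean μ and an Inverse-Gamma(α, β) prior on σ², the Normal likelihood is conjugate: posterior is Inv-Gamma(α + n/2, β + Σ(xᵢ−μ)²/2).
Σ(xᵢ−μ)² = (1.47)² + (2.09)² + (-1.39)² + (-2.25)² + (3.64)² + (-2.32)² + (-0.72)² + (2.68)² + (1.88)² + (1.05)² = 44.4933.
Posterior: Inv-Gamma(2.9 + 10/2, 16.5 + 44.4933/2) = Inv-Gamma(7.90, 38.74665).
E[σ²|data] = β/(α−1) = 38.74665/6.90 = 5.6155.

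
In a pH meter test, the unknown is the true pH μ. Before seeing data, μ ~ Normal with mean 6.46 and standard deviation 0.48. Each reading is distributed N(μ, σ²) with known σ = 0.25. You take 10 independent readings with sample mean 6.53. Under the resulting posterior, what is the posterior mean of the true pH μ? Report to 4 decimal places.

For Normal data with known variance σ², a Normal(μ₀, σ₀²) prior on μ is conjugate. Posterior precision = 1/σ₀² + n/σ²; posterior mean is the precision-weighted average of μ₀ and x̄.
n·x̄ = 10·6.53 = 65.3.
σ₀² = 0.48² = 0.2304, σ² = 0.25² = 0.0625; σ² + n·σ₀² = 0.0625 + 10·0.2304 = 2.3665.
Posterior mean = (μ₀/σ₀² + n·x̄/σ²)/(1/σ₀² + n/σ²) = (σ²·μ₀ + σ₀²·n·x̄)/(σ² + n·σ₀²) = (0.0625·6.46 + 0.2304·65.3)/2.3665 = 15.44887/2.3665 = 6.5282.

6.5282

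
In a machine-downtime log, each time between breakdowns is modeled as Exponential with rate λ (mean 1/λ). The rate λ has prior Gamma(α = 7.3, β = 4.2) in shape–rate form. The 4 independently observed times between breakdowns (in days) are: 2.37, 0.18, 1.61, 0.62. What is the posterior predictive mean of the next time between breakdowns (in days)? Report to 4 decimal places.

With a Gamma(shape α, rate β) prior on the exponential rate λ, the posterior after n observations with total T = Σxᵢ is Gamma(α+n, β+T).
Sum of observations T = 4.78 days; n = 4.
Posterior: Gamma(7.3+4, 4.2+4.78) = Gamma(11.3, 8.98).
The predictive distribution for the next observation is Lomax; its mean is β/(α−1) = 8.98/10.3 = 0.8718.

0.8718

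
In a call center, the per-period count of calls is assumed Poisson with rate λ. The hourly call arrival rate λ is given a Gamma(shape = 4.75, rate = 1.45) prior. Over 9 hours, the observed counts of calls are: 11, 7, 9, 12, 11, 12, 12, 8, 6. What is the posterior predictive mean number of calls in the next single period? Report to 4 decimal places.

8.8756

With a Gamma(shape α, rate β) prior, the Poisson likelihood is conjugate: the posterior is Gamma(α + ΣXᵢ, β + n).
Sum of counts S = 88 over n = 9 hours.
Posterior: Gamma(α+S, β+n) = Gamma(4.75+88, 1.45+9) = Gamma(92.75, 10.45).
The predictive distribution for one future period is NegBinom with mean α/β = 8.8756.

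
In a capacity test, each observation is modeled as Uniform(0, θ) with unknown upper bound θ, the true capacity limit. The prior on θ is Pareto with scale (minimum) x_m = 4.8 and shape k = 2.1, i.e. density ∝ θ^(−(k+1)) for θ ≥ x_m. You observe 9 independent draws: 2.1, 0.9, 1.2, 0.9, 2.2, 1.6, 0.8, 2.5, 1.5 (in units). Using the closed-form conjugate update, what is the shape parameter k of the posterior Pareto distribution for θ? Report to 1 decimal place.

A Pareto(scale x_m, shape k) prior on the upper bound θ of Uniform(0, θ) is conjugate: posterior is Pareto(max(x_m, max xᵢ), k + n).
Sample maximum = 2.5; prior scale x_m = 4.8 → posterior scale = max = 4.8.
Posterior shape = 2.1 + 9 = 11.1.
Posterior shape k = 11.1.

11.1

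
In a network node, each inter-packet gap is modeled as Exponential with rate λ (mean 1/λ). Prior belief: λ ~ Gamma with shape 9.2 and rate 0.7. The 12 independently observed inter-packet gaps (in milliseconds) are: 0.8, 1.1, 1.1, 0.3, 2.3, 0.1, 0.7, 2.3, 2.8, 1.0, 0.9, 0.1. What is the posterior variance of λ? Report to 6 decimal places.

0.105138

With a Gamma(shape α, rate β) prior on the exponential rate λ, the posterior after n observations with total T = Σxᵢ is Gamma(α+n, β+T).
Sum of observations T = 13.5 milliseconds; n = 12.
Posterior: Gamma(9.2+12, 0.7+13.5) = Gamma(21.2, 14.2).
Var = α/β² = 0.105138.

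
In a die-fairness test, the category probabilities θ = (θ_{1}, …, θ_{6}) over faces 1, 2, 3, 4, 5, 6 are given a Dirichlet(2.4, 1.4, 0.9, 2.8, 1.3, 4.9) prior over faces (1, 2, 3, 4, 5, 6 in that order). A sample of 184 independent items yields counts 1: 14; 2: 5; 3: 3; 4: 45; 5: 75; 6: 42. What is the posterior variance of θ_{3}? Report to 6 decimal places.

0.000097

The Dirichlet prior is conjugate to the Multinomial likelihood: each posterior αⱼ = prior αⱼ + observed count nⱼ.
Posterior concentration: (16.4, 6.4, 3.9, 47.8, 76.3, 46.9), total = 197.7.
Var[θ_j] = α_j(Σα−α_j)/((Σα)²(Σα+1)) = 3.9·193.8/(197.7²·198.7) = 0.000097.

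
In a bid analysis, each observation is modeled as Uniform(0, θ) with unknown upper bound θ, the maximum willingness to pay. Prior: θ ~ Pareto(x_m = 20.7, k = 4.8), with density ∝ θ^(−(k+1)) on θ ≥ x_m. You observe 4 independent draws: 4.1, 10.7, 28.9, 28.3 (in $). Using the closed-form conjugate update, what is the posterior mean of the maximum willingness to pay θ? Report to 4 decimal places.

A Pareto(scale x_m, shape k) prior on the upper bound θ of Uniform(0, θ) is conjugate: posterior is Pareto(max(x_m, max xᵢ), k + n).
Sample maximum = 28.9; prior scale x_m = 20.7 → posterior scale = max = 28.9.
Posterior shape = 4.8 + 4 = 8.8.
E[θ|data] = k·x_m/(k−1) = 8.8·28.9/7.8 = 32.6051.

32.6051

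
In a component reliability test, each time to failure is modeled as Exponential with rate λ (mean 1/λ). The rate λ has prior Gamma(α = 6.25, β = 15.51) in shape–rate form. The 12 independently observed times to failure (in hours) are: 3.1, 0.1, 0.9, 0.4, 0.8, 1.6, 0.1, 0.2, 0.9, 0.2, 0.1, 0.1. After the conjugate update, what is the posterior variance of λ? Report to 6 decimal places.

0.031658

With a Gamma(shape α, rate β) prior on the exponential rate λ, the posterior after n observations with total T = Σxᵢ is Gamma(α+n, β+T).
Sum of observations T = 8.5 hours; n = 12.
Posterior: Gamma(6.25+12, 15.51+8.5) = Gamma(18.25, 24.01).
Var = α/β² = 0.031658.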